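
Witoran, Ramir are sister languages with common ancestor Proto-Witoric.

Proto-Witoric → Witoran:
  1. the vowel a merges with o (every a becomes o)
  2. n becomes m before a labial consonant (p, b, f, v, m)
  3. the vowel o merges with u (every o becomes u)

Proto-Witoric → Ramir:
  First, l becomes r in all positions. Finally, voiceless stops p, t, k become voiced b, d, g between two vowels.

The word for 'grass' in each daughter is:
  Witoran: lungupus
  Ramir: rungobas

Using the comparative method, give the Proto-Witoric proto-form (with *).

*lungopas

Position 5: Witoran has u, Ramir has o. Ramir preserves o here (none of its changes turn any other segment into o), so the proto-segment is *o.
Position 1: Witoran has l, Ramir has r. Witoran preserves l here (none of its changes turn any other segment into l), so the proto-segment is *l.
Position 7: Witoran has u, Ramir has a. Ramir preserves a here (none of its changes turn any other segment into a), so the proto-segment is *a.
Verify the candidate proto-form against each daughter:
Witoran: start from *lungopas.
  rule 1 (vowel merger): lungopas → lungopos
  rule 2: no change — lungopos
  rule 3 (vowel merger): lungopos → lungupus
  ⇒ Witoran lungupus
Ramir: *lungopas
  lungopas → rungopas   [unconditioned shift]
  rungopas → rungobas   [intervocalic voicing]
  giving Ramir rungobas.
*lungopas is the unique common source.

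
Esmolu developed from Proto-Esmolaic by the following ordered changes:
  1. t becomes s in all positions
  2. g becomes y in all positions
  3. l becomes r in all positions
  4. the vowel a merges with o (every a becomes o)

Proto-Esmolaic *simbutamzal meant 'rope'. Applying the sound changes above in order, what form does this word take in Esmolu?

simbusomzor

Esmolu: *simbutamzal > simbusamzal > simbusamzar > simbusomzor  (by unconditioned shift, unconditioned shift, vowel merger)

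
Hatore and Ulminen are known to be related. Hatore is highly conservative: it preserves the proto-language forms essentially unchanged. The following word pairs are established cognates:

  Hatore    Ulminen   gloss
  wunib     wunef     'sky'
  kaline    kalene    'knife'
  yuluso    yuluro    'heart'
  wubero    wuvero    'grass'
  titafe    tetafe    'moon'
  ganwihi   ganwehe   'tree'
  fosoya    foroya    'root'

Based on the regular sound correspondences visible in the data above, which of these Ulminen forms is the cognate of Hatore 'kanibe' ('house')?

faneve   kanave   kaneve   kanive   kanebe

wunib ~ wunef — Hatore i corresponds to Ulminen e after a consonant, before a labial obstruent.
wubero ~ wuvero — Hatore b corresponds to Ulminen v between vowels (before a front vowel).
Applying these to Hatore 'kanibe':
  kanibe → kanebe   (i→e after a consonant, before a labial obstruent)
  kanebe → kaneve   (b→v between vowels (before a front vowel))
So the Ulminen cognate is 'kaneve'.

kaneve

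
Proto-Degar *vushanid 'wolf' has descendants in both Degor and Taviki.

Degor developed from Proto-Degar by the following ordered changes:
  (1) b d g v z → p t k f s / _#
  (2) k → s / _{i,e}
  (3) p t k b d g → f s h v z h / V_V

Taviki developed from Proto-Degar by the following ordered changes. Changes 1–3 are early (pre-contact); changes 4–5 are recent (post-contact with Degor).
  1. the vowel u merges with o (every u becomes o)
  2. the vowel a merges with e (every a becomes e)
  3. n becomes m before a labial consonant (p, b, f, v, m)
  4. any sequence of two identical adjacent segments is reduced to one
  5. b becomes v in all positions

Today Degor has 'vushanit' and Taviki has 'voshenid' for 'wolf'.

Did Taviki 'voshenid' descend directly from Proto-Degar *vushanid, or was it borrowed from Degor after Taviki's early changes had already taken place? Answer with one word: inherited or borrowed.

inherited

If inherited, *vushanid would pass through all of Taviki's changes:
Taviki: *vushanid
  vushanid → voshanid   [vowel merger]
  voshanid → voshenid   [vowel merger]
  voshenid (rule 3 does not apply)
  voshenid (rule 4 does not apply)
  voshenid (rule 5 does not apply)
  giving Taviki voshenid.
If borrowed from Degor 'vushanit' after the early changes, it would undergo only the recent ones:
  rule 4 (degemination): no change (vushanit)
  rule 5 (unconditioned shift): no change (vushanit)
  ⇒ as a loan: vushanit
Taviki 'voshenid' matches the inherited outcome exactly, so it is an inherited cognate, not a loan.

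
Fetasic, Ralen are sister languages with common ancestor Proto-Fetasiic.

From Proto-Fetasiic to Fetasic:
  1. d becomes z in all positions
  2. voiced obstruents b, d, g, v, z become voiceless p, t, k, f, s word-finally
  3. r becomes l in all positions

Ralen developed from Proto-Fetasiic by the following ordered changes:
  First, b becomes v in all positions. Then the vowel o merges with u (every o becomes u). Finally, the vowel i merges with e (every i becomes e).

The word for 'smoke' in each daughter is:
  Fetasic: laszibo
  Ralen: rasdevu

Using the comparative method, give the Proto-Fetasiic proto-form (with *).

Position 1: Fetasic has l, Ralen has r. Ralen preserves r here (none of its changes turn any other segment into r), so the proto-segment is *r.
Position 4: Fetasic has z, Ralen has d. Ralen preserves d here (none of its changes turn any other segment into d), so the proto-segment is *d.
Position 6: Fetasic has b, Ralen has v. Fetasic preserves b here (none of its changes turn any other segment into b), so the proto-segment is *b.
Continuing position by position gives *rasdibo; check it forward:
Fetasic: *rasdibo > raszibo > laszibo  (by unconditioned shift, unconditioned shift)
Ralen: *rasdibo
  rasdibo → rasdivo   [unconditioned shift]
  rasdivo → rasdivu   [vowel merger]
  rasdivu → rasdevu   [vowel merger]
  giving Ralen rasdevu.
Only *rasdibo yields all of Fetasic laszibo, Ralen rasdevu.

*rasdibo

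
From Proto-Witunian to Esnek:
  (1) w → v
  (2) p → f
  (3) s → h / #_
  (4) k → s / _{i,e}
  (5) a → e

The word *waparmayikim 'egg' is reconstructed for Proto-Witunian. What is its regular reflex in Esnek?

vefermeyisim

Esnek: *waparmayikim > vaparmayikim > vafarmayikim > vafarmayisim > vefermeyisim  (by unconditioned shift, unconditioned shift, palatalisation, vowel merger)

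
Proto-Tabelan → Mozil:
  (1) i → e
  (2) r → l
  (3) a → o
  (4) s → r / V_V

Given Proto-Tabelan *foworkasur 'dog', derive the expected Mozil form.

fowolkorul

Mozil: *foworkasur > fowolkasul > fowolkosul > fowolkorul  (by unconditioned shift, vowel merger, rhotacism)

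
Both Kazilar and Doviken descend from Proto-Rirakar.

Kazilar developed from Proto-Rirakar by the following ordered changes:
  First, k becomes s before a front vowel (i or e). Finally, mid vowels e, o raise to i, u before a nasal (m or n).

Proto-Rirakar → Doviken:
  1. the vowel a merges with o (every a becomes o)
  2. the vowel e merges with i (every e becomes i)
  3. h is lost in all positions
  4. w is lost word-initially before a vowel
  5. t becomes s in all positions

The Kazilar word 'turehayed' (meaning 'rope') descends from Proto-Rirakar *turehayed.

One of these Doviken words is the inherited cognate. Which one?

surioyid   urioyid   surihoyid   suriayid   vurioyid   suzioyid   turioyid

surioyid

Doviken: *turehayed > turehoyed > turihoyid > turioyid > surioyid  (by vowel merger, vowel merger, h-loss, unconditioned shift)
Among the options, 'surioyid' alone shows every Doviken change applied in order.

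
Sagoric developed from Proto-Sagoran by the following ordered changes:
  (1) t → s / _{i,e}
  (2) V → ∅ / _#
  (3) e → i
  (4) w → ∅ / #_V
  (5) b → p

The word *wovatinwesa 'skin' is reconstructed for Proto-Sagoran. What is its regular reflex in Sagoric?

Sagoric: *wovatinwesa > wovasinwesa > wovasinwes > wovasinwis > ovasinwis  (by palatalisation, apocope, vowel merger, glide loss)

ovasinwis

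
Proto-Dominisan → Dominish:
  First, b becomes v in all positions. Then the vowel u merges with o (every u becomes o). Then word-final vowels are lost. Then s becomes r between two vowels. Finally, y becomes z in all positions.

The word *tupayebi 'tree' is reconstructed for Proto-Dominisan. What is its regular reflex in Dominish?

topazev

Dominish: *tupayebi
  tupayebi → tupayevi   [unconditioned shift]
  tupayevi → topayevi   [vowel merger]
  topayevi → topayev   [apocope]
  topayev (rule 4 does not apply)
  topayev → topazev   [unconditioned shift]
  giving Dominish topazev.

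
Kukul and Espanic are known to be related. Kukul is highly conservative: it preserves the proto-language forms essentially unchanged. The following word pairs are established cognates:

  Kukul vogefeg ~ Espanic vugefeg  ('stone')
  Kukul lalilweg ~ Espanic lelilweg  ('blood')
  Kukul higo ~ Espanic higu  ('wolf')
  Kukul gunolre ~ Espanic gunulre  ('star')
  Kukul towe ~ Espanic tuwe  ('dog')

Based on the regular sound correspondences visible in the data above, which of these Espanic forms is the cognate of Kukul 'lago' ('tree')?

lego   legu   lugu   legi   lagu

lalilweg ~ lelilweg — Kukul a corresponds to Espanic e after a consonant, before a consonant other than r, m, n, p, b, f, v.
higo ~ higu — Kukul o corresponds to Espanic u word-finally.
Applying these to Kukul 'lago':
  lago → lego   (a→e after a consonant, before a consonant other than r, m, n, p, b, f, v)
  lego → legu   (o→u word-finally)
So the Espanic cognate is 'legu'.

legu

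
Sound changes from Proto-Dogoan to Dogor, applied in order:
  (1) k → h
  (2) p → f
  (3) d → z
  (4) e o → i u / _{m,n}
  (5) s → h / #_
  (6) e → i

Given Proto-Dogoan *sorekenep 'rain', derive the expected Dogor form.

Dogor: *sorekenep > sorehenep > sorehenef > sorehinef > horehinef > horihinif  (by unconditioned shift, unconditioned shift, pre-nasal raising, debuccalisation, vowel merger)

horihinif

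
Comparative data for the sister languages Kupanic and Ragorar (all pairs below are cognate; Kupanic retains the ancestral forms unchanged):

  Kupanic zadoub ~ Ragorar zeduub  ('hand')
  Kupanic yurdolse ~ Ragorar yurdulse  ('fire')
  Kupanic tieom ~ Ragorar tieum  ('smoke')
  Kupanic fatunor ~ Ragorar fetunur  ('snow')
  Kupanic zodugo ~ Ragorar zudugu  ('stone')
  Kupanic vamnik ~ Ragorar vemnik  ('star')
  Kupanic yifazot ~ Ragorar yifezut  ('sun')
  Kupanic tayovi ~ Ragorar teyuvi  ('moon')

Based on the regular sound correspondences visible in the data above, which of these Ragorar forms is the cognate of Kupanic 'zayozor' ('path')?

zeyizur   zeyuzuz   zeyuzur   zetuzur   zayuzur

zadoub ~ zeduub, fatunor ~ fetunur — Kupanic a corresponds to Ragorar e after a consonant, before a consonant other than r, m, n, p, b, f, v.
yurdolse ~ yurdulse, zodugo ~ zudugu — Kupanic o corresponds to Ragorar u after a consonant, before a consonant other than r, m, n, p, b, f, v.
fatunor ~ fetunur — Kupanic o corresponds to Ragorar u after a consonant, before r.
Applying these to Kupanic 'zayozor':
  zayozor → zeyozor   (a→e after a consonant, before a consonant other than r, m, n, p, b, f, v)
  zeyozor → zeyuzor   (o→u after a consonant, before a consonant other than r, m, n, p, b, f, v)
  zeyuzor → zeyuzur   (o→u after a consonant, before r)
So the Ragorar cognate is 'zeyuzur'.

zeyuzur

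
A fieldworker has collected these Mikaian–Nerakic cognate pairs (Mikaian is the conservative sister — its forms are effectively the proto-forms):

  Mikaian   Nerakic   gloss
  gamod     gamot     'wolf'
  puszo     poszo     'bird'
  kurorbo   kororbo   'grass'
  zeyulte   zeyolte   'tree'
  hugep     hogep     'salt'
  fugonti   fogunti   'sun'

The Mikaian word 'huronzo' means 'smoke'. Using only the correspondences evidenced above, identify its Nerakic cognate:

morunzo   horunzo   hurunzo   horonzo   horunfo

horunzo

kurorbo ~ kororbo — Mikaian u corresponds to Nerakic o after a consonant, before r.
fugonti ~ fogunti — Mikaian o corresponds to Nerakic u after a consonant, before a nasal.
Applying these to Mikaian 'huronzo':
  huronzo → horonzo   (u→o after a consonant, before r)
  horonzo → horunzo   (o→u after a consonant, before a nasal)
So the Nerakic cognate is 'horunzo'.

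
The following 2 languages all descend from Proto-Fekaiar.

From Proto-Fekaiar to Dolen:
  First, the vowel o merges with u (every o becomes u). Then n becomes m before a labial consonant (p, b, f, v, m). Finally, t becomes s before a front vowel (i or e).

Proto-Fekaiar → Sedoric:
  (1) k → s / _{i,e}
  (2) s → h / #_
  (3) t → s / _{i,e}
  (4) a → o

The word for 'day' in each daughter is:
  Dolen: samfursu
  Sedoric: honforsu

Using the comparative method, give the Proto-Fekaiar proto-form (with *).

Position 1: Dolen has s, Sedoric has h. Taking the neighbouring segments as reconstructed: Dolen s can only go back to *s; Sedoric h could go back to *s or *h — the one source consistent with every daughter is *s.
Position 3: Dolen has m, Sedoric has n. Sedoric preserves n here (none of its changes turn any other segment into n), so the proto-segment is *n.
Verify the candidate proto-form against each daughter:
Dolen: start from *sanforsu.
  rule 1 (vowel merger): sanforsu → sanfursu
  rule 2 (nasal place assimilation): sanfursu → samfursu
  rule 3: no change — samfursu
  ⇒ Dolen samfursu
Sedoric: start from *sanforsu.
  rule 1: no change — sanforsu
  rule 2 (debuccalisation): sanforsu → hanforsu
  rule 3: no change — hanforsu
  rule 4 (vowel merger): hanforsu → honforsu
  ⇒ Sedoric honforsu
*sanforsu is the unique common source.

*sanforsu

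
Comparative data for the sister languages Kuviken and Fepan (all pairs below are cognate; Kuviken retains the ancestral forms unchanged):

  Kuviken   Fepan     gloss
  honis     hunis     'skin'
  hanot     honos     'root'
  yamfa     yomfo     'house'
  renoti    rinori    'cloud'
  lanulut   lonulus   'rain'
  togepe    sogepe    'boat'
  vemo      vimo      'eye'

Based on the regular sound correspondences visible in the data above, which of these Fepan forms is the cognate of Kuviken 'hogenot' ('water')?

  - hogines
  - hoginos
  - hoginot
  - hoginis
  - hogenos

renoti ~ rinori — Kuviken e corresponds to Fepan i after a consonant, before a nasal.
hanot ~ honos, lanulut ~ lonulus — Kuviken t corresponds to Fepan s word-finally.
Applying these to Kuviken 'hogenot':
  hogenot → hoginot   (e→i after a consonant, before a nasal)
  hoginot → hoginos   (t→s word-finally)
So the Fepan cognate is 'hoginos'.

hoginos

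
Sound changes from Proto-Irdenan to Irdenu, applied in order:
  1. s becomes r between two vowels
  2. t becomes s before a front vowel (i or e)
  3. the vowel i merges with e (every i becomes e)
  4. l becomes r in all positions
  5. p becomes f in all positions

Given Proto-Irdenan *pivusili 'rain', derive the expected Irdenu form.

Irdenu: *pivusili > pivurili > pevurele > pevurere > fevurere  (by rhotacism, vowel merger, unconditioned shift, unconditioned shift)

fevurere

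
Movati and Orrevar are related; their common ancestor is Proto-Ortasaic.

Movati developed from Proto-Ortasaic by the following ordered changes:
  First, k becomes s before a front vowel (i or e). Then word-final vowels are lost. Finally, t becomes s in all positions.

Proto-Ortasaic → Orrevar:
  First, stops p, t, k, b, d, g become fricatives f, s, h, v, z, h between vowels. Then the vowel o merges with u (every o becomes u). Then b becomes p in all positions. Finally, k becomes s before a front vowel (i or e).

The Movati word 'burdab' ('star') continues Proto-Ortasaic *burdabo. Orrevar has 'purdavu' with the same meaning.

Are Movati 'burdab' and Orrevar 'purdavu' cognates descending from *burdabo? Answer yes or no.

yes

Derive the expected Orrevar reflex of *burdabo:
Orrevar: *burdabo
  burdabo → burdavo   [intervocalic lenition]
  burdavo → burdavu   [vowel merger]
  burdavu → purdavu   [unconditioned shift]
  purdavu (rule 4 does not apply)
  giving Orrevar purdavu.
Orrevar 'purdavu' matches the regular reflex exactly, so the pair is cognate.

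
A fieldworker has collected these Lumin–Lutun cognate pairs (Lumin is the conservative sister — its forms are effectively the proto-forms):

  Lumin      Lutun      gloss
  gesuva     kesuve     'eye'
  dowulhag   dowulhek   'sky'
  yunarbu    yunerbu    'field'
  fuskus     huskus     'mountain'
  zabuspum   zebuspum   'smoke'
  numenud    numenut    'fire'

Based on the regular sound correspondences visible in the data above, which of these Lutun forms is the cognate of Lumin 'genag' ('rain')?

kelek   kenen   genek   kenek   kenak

kenek

gesuva ~ kesuve — Lumin g corresponds to Lutun k word-initially before a front vowel.
dowulhag ~ dowulhek — Lumin a corresponds to Lutun e after a consonant, before a consonant other than r, m, n, p, b, f, v.
dowulhag ~ dowulhek — Lumin g corresponds to Lutun k word-finally.
Applying these to Lumin 'genag':
  genag → kenag   (g→k word-initially before a front vowel)
  kenag → keneg   (a→e after a consonant, before a consonant other than r, m, n, p, b, f, v)
  keneg → kenek   (g→k word-finally)
So the Lutun cognate is 'kenek'.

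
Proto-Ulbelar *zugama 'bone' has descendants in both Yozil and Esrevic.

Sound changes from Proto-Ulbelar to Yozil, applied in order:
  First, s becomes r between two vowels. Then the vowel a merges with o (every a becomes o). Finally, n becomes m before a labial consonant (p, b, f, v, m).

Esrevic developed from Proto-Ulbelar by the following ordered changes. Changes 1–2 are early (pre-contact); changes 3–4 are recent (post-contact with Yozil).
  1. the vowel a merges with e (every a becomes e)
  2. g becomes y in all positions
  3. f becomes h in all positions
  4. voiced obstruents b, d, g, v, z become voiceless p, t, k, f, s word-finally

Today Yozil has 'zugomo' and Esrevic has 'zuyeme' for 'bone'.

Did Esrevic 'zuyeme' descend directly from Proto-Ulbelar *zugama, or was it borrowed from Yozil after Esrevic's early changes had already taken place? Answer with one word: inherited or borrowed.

If inherited, *zugama would pass through all of Esrevic's changes:
Esrevic: *zugama
  zugama → zugeme   [vowel merger]
  zugeme → zuyeme   [unconditioned shift]
  zuyeme (rule 3 does not apply)
  zuyeme (rule 4 does not apply)
  giving Esrevic zuyeme.
If borrowed from Yozil 'zugomo' after the early changes, it would undergo only the recent ones:
  rule 3 (unconditioned shift): no change (zugomo)
  rule 4 (final devoicing): no change (zugomo)
  ⇒ as a loan: zugomo
Esrevic 'zuyeme' matches the inherited outcome exactly, so it is an inherited cognate, not a loan.

inherited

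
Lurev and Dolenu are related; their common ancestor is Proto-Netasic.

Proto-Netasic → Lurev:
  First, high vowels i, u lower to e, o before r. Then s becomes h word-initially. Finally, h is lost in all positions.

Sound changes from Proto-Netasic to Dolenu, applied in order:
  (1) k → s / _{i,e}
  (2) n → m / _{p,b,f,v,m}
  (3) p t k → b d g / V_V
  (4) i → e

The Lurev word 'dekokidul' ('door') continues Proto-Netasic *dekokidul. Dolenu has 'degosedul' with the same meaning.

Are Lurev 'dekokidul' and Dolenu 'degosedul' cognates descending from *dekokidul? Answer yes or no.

Derive the expected Dolenu reflex of *dekokidul:
Dolenu: *dekokidul
  dekokidul → dekosidul   [palatalisation]
  dekosidul (rule 2 does not apply)
  dekosidul → degosidul   [intervocalic voicing]
  degosidul → degosedul   [vowel merger]
  giving Dolenu degosedul.
Dolenu 'degosedul' matches the regular reflex exactly, so the pair is cognate.

yes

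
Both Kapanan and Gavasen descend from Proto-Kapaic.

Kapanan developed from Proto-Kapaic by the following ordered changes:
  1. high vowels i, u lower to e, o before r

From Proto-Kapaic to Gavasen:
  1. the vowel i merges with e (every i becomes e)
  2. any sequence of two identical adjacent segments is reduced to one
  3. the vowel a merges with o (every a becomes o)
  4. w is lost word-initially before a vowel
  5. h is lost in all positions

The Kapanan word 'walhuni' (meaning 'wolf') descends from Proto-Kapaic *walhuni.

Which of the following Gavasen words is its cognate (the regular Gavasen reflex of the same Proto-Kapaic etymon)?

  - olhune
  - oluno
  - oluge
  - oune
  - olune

Gavasen: *walhuni > walhune > wolhune > olhune > olune  (by vowel merger, vowel merger, glide loss, h-loss)
Among the options, 'olune' alone shows every Gavasen change applied in order.

olune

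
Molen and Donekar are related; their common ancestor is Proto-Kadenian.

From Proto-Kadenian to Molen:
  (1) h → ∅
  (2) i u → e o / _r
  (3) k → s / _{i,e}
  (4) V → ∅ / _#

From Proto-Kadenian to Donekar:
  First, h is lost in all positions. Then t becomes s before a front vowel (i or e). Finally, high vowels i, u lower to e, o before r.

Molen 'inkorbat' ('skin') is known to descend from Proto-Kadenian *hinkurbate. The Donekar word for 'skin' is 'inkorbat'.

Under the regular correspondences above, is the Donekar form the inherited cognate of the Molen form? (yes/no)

no

Derive the expected Donekar reflex of *hinkurbate:
Donekar: start from *hinkurbate.
  rule 1 (h-loss): hinkurbate → inkurbate
  rule 2 (palatalisation): inkurbate → inkurbase
  rule 3 (pre-rhotic lowering): inkurbase → inkorbase
  ⇒ Donekar inkorbase
The regular Donekar reflex would be 'inkorbase', but the attested form is 'inkorbat'. The correspondence is irregular, so they are not cognates (the Donekar form has a different source).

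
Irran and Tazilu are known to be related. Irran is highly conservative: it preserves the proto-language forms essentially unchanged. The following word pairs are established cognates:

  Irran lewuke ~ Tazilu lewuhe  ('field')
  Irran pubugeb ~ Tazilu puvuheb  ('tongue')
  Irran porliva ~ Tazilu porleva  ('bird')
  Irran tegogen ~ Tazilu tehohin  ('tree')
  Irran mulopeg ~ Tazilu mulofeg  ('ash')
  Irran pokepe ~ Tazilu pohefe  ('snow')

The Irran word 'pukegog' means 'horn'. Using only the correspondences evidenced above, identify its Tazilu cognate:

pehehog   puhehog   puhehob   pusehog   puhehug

puhehog

lewuke ~ lewuhe, pokepe ~ pohefe — Irran k corresponds to Tazilu h between vowels (before a front vowel).
tegogen ~ tehohin — Irran g corresponds to Tazilu h between vowels (before a back vowel).
Applying these to Irran 'pukegog':
  pukegog → puhegog   (k→h between vowels (before a front vowel))
  puhegog → puhehog   (g→h between vowels (before a back vowel))
So the Tazilu cognate is 'puhehog'.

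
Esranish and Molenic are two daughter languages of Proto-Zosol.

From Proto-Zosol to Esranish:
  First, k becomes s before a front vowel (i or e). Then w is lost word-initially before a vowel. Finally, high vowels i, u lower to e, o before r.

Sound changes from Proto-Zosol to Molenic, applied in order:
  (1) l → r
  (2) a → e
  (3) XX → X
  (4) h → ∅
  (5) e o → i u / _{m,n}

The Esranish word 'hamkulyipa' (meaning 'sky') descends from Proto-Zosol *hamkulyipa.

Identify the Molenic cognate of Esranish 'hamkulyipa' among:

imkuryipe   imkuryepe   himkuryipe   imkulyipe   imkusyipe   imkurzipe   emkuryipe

imkuryipe

Molenic: *hamkulyipa
  hamkulyipa → hamkuryipa   [unconditioned shift]
  hamkuryipa → hemkuryipe   [vowel merger]
  hemkuryipe (rule 3 does not apply)
  hemkuryipe → emkuryipe   [h-loss]
  emkuryipe → imkuryipe   [pre-nasal raising]
  giving Molenic imkuryipe.
Among the options, 'imkuryipe' alone shows every Molenic change applied in order.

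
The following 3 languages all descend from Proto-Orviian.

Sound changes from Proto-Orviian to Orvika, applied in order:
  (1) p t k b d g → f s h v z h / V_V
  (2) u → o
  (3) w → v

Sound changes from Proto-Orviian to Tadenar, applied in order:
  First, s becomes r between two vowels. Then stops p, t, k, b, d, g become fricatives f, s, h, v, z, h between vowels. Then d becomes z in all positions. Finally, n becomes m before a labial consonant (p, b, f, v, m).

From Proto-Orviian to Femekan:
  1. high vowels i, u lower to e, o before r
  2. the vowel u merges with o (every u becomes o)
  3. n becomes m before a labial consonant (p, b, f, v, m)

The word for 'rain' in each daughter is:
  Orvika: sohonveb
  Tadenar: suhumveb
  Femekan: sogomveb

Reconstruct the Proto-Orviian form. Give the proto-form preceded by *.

*sugunveb

Position 2: Orvika has o, Tadenar has u, Femekan has o. Tadenar preserves u here (none of its changes turn any other segment into u), so the proto-segment is *u.
Position 3: Orvika has h, Tadenar has h, Femekan has g. Femekan preserves g here (none of its changes turn any other segment into g), so the proto-segment is *g.
Position 4: Orvika has o, Tadenar has u, Femekan has o. Tadenar preserves u here (none of its changes turn any other segment into u), so the proto-segment is *u.
This points to *sugunveb. Verify forward in each daughter:
Orvika: *sugunveb > suhunveb > sohonveb  (by intervocalic lenition, vowel merger)
Tadenar: start from *sugunveb.
  rule 1: no change — sugunveb
  rule 2 (intervocalic lenition): sugunveb → suhunveb
  rule 3: no change — suhunveb
  rule 4 (nasal place assimilation): suhunveb → suhumveb
  ⇒ Tadenar suhumveb
Femekan: *sugunveb > sogonveb > sogomveb  (by vowel merger, nasal place assimilation)
Only *sugunveb yields all of Orvika sohonveb, Tadenar suhumveb, Femekan sogomveb.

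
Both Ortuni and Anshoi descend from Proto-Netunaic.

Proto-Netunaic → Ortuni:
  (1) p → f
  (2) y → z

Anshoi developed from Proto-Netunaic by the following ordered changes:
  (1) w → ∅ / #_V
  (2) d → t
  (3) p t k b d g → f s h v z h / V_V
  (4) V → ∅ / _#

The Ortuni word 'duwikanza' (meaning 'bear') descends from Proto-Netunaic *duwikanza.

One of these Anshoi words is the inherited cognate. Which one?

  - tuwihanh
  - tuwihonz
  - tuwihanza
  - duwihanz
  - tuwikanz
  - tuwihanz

Anshoi: *duwikanza
  duwikanza (rule 1 does not apply)
  duwikanza → tuwikanza   [unconditioned shift]
  tuwikanza → tuwihanza   [intervocalic lenition]
  tuwihanza → tuwihanz   [apocope]
  giving Anshoi tuwihanz.
Only 'tuwihanz' matches the regular Anshoi development of *duwikanza.

tuwihanz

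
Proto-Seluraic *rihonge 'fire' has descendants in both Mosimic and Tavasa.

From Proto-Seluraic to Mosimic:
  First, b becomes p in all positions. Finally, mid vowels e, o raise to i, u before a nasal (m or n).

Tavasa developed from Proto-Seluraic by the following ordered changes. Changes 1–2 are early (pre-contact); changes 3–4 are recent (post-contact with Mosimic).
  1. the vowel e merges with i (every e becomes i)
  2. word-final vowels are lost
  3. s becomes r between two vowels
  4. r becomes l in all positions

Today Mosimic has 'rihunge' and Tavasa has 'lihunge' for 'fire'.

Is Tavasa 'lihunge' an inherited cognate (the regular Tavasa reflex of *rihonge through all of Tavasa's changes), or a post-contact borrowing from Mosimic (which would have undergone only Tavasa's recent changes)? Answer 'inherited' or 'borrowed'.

If inherited, *rihonge would pass through all of Tavasa's changes:
Tavasa: *rihonge
  rihonge → rihongi   [vowel merger]
  rihongi → rihong   [apocope]
  rihong (rule 3 does not apply)
  rihong → lihong   [unconditioned shift]
  giving Tavasa lihong.
If borrowed from Mosimic 'rihunge' after the early changes, it would undergo only the recent ones:
  rule 3 (rhotacism): no change (rihunge)
  rule 4 (unconditioned shift): rihunge → lihunge
  ⇒ as a loan: lihunge
Tavasa 'lihunge' matches the loan outcome 'lihunge', not the inherited 'lihong' — it skipped the early Tavasa changes, so it was borrowed from Mosimic.

borrowed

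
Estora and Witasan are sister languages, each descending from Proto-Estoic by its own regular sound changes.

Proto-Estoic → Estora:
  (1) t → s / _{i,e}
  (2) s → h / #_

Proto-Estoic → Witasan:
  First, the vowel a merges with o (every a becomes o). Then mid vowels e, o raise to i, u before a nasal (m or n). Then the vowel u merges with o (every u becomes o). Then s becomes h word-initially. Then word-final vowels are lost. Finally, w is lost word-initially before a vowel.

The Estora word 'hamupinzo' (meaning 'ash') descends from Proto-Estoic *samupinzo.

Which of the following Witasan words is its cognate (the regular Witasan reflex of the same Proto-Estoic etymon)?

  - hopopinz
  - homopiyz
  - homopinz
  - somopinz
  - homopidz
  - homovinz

Witasan: *samupinzo
  samupinzo → somupinzo   [vowel merger]
  somupinzo → sumupinzo   [pre-nasal raising]
  sumupinzo → somopinzo   [vowel merger]
  somopinzo → homopinzo   [debuccalisation]
  homopinzo → homopinz   [apocope]
  homopinz (rule 6 does not apply)
  giving Witasan homopinz.
Among the options, 'homopinz' alone shows every Witasan change applied in order.

homopinz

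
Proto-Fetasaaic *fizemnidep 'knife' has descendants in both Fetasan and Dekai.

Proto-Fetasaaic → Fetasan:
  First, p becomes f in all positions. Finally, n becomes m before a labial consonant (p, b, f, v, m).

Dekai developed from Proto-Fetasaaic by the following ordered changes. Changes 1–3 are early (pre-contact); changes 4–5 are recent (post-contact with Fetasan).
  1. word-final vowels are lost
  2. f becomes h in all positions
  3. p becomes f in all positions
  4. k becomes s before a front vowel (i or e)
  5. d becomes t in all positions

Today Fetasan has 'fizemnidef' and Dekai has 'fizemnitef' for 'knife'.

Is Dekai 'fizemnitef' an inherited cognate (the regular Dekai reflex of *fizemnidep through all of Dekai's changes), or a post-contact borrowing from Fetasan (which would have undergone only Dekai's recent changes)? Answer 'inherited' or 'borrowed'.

If inherited, *fizemnidep would pass through all of Dekai's changes:
Dekai: *fizemnidep
  fizemnidep (rule 1 does not apply)
  fizemnidep → hizemnidep   [unconditioned shift]
  hizemnidep → hizemnidef   [unconditioned shift]
  hizemnidef (rule 4 does not apply)
  hizemnidef → hizemnitef   [unconditioned shift]
  giving Dekai hizemnitef.
If borrowed from Fetasan 'fizemnidef' after the early changes, it would undergo only the recent ones:
  rule 4 (palatalisation): no change (fizemnidef)
  rule 5 (unconditioned shift): fizemnidef → fizemnitef
  ⇒ as a loan: fizemnitef
Dekai 'fizemnitef' matches the loan outcome 'fizemnitef', not the inherited 'hizemnitef' — it skipped the early Dekai changes, so it was borrowed from Fetasan.

borrowed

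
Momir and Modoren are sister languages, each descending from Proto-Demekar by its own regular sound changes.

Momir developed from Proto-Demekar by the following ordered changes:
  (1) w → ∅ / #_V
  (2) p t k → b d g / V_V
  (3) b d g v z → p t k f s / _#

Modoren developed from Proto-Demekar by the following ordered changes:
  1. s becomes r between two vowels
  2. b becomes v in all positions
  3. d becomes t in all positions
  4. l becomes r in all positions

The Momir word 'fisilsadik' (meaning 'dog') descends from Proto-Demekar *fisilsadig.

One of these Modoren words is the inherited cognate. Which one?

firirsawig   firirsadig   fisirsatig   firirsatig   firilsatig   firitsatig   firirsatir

firirsatig

Modoren: start from *fisilsadig.
  rule 1 (rhotacism): fisilsadig → firilsadig
  rule 2: no change — firilsadig
  rule 3 (unconditioned shift): firilsadig → firilsatig
  rule 4 (unconditioned shift): firilsatig → firirsatig
  ⇒ Modoren firirsatig
The other candidates each miss or misapply at least one Modoren change.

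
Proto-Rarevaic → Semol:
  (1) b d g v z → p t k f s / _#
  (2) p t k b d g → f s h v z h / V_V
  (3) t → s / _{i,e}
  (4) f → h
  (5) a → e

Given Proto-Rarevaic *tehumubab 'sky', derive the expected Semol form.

Semol: *tehumubab > tehumubap > tehumuvap > sehumuvap > sehumuvep  (by final devoicing, intervocalic lenition, palatalisation, vowel merger)

sehumuvep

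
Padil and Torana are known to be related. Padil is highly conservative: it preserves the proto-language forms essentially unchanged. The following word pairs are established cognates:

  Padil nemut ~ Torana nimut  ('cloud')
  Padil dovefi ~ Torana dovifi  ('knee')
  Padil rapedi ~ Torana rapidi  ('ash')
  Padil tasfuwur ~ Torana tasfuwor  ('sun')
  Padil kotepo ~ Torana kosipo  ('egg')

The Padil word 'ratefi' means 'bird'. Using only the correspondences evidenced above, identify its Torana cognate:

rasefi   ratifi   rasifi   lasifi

rasifi

kotepo ~ kosipo — Padil t corresponds to Torana s between vowels (before a front vowel).
dovefi ~ dovifi — Padil e corresponds to Torana i after a consonant, before a labial obstruent.
Applying these to Padil 'ratefi':
  ratefi → rasefi   (t→s between vowels (before a front vowel))
  rasefi → rasifi   (e→i after a consonant, before a labial obstruent)
So the Torana cognate is 'rasifi'.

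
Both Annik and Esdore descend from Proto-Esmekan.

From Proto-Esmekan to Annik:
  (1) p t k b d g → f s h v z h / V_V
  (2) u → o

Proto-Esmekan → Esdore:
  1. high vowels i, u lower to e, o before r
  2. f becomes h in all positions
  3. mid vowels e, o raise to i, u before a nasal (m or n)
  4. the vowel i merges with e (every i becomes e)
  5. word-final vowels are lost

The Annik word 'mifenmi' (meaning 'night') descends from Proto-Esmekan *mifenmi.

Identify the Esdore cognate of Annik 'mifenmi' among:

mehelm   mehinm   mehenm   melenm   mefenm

mehenm

Esdore: *mifenmi > mihenmi > mihinmi > mehenme > mehenm  (by unconditioned shift, pre-nasal raising, vowel merger, apocope)
The other candidates each miss or misapply at least one Esdore change.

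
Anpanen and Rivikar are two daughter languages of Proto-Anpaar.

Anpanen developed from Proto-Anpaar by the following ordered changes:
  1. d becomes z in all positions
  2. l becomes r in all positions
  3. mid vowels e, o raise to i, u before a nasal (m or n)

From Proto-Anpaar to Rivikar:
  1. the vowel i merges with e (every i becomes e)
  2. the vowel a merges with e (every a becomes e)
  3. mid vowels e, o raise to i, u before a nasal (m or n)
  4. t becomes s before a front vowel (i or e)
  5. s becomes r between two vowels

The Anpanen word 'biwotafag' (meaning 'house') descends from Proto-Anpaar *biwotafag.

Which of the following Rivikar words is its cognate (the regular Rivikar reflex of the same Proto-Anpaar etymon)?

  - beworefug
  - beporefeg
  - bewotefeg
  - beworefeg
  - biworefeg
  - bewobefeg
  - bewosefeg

Rivikar: *biwotafag > bewotafag > bewotefeg > bewosefeg > beworefeg  (by vowel merger, vowel merger, palatalisation, rhotacism)

beworefeg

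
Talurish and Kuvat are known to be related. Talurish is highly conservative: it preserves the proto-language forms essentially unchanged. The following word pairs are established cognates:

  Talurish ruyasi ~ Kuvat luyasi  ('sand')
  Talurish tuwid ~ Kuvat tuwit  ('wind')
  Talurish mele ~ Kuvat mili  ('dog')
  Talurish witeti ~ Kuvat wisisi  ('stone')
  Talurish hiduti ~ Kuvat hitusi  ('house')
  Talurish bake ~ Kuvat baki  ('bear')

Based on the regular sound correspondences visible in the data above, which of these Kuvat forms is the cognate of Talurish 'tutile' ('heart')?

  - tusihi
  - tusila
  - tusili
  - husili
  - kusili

witeti ~ wisisi, hiduti ~ hitusi — Talurish t corresponds to Kuvat s between vowels (before a front vowel).
mele ~ mili, bake ~ baki — Talurish e corresponds to Kuvat i word-finally.
Applying these to Talurish 'tutile':
  tutile → tusile   (t→s between vowels (before a front vowel))
  tusile → tusili   (e→i word-finally)
So the Kuvat cognate is 'tusili'.

tusili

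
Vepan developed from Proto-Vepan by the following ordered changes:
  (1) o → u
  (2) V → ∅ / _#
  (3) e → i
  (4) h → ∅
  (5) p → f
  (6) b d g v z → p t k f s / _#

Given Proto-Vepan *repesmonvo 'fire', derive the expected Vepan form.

Vepan: *repesmonvo > repesmunvu > repesmunv > ripismunv > rifismunv > rifismunf  (by vowel merger, apocope, vowel merger, unconditioned shift, final devoicing)

rifismunf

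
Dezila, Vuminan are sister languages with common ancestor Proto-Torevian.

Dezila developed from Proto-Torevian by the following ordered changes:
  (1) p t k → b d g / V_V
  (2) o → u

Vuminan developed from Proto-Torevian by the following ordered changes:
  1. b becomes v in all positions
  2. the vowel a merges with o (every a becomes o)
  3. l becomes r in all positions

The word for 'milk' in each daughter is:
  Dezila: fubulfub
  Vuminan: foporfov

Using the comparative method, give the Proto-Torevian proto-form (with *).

*fopolfob

Position 7: Dezila has u, Vuminan has o. Taking the neighbouring segments as reconstructed: Dezila u could go back to *o or *u; Vuminan o could go back to *a or *o — the one source consistent with every daughter is *o.
Position 3: Dezila has b, Vuminan has p. Vuminan preserves p here (none of its changes turn any other segment into p), so the proto-segment is *p.
This points to *fopolfob. Verify forward in each daughter:
Dezila: *fopolfob
  fopolfob → fobolfob   [intervocalic voicing]
  fobolfob → fubulfub   [vowel merger]
  giving Dezila fubulfub.
Vuminan: start from *fopolfob.
  rule 1 (unconditioned shift): fopolfob → fopolfov
  rule 2: no change — fopolfov
  rule 3 (unconditioned shift): fopolfov → foporfov
  ⇒ Vuminan foporfov
No other proto-form is consistent with every reflex, so the reconstruction is *fopolfob.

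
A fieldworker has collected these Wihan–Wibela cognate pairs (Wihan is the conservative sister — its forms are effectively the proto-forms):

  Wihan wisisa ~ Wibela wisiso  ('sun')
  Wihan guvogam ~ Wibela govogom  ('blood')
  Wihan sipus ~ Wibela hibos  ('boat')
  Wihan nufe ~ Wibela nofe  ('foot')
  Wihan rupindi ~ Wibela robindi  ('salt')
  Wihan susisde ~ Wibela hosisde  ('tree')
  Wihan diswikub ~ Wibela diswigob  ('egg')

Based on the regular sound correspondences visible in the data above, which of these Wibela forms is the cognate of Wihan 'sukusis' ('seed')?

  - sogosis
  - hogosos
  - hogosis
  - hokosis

hogosis

susisde ~ hosisde — Wihan s corresponds to Wibela h word-initially before a back vowel.
sipus ~ hibos, susisde ~ hosisde — Wihan u corresponds to Wibela o after a consonant, before a consonant other than r, m, n, p, b, f, v.
diswikub ~ diswigob — Wihan k corresponds to Wibela g between vowels (before a back vowel).
Applying these to Wihan 'sukusis':
  sukusis → hukusis   (s→h word-initially before a back vowel)
  hukusis → hokusis   (u→o after a consonant, before a consonant other than r, m, n, p, b, f, v)
  hokusis → hogusis   (k→g between vowels (before a back vowel))
  hogusis → hogosis   (u→o after a consonant, before a consonant other than r, m, n, p, b, f, v)
So the Wibela cognate is 'hogosis'.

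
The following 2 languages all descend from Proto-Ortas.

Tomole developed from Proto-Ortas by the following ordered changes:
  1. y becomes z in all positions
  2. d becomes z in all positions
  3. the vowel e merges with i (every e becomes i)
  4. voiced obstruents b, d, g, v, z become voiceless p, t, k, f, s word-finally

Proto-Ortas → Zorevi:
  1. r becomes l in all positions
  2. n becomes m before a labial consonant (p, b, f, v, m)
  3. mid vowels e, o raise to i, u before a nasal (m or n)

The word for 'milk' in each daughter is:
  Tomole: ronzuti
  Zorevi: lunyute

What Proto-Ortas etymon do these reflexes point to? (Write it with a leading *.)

Position 7: Tomole has i, Zorevi has e. Zorevi preserves e here (none of its changes turn any other segment into e), so the proto-segment is *e.
Position 4: Tomole has z, Zorevi has y. Zorevi preserves y here (none of its changes turn any other segment into y), so the proto-segment is *y.
Position 2: Tomole has o, Zorevi has u. Tomole preserves o here (none of its changes turn any other segment into o), so the proto-segment is *o.
Continuing position by position gives *ronyute; check it forward:
Tomole: start from *ronyute.
  rule 1 (unconditioned shift): ronyute → ronzute
  rule 2: no change — ronzute
  rule 3 (vowel merger): ronzute → ronzuti
  rule 4: no change — ronzuti
  ⇒ Tomole ronzuti
Zorevi: start from *ronyute.
  rule 1 (unconditioned shift): ronyute → lonyute
  rule 2: no change — lonyute
  rule 3 (pre-nasal raising): lonyute → lunyute
  ⇒ Zorevi lunyute
No other proto-form is consistent with every reflex, so the reconstruction is *ronyute.

*ronyute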